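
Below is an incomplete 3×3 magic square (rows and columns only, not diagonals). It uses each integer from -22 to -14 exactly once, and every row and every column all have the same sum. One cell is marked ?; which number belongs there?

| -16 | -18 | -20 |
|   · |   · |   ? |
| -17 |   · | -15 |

The entries are -22 through -14, which sum to -162, so each line sums to -162/3 = -54.
Row 3 needs -54; the known cells sum to -32, so (3,2) = -22.
The remaining cell in column 1 is (2,1) = -54 − (-33) = -21.
Column 2 needs -54; the known cells sum to -40, so (2,2) = -14.
Column 3: -20 + (-15) + ? = -54, so (2,3) = -19.

-19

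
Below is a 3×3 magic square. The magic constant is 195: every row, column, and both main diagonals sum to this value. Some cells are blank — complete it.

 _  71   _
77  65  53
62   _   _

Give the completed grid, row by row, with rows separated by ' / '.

Column 1: 77 + 62 + ? = 195, so (1,1) = 56.
Column 2 must total 195; the given cells sum to 136, so (3,2) = 59.
Using main diagonal: 56 + 65 + ? → (3,3) = 195 − 121 = 74.
The remaining cell in anti-diagonal is (1,3) = 195 − 127 = 68.

56 71 68 / 77 65 53 / 62 59 74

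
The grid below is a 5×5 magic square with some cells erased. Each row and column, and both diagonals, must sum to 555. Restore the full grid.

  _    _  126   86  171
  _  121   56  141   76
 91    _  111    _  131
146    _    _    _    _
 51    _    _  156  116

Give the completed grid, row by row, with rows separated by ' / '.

From row 2, 555 − (121 + 56 + 141 + 76) gives (2,1) = 161.
Column 1 must total 555; the given cells sum to 449, so (1,1) = 106.
Using column 5: 171 + 76 + 131 + 116 + ? → (4,5) = 555 − 494 = 61.
Using main diagonal: 106 + 121 + 111 + 116 + ? → (4,4) = 555 − 454 = 101.
Anti-diagonal: 171 + 141 + 111 + 51 + ? = 555, so (4,2) = 81.
Row 1 needs 555; the known cells sum to 489, so (1,2) = 66.
From row 4, 555 − (146 + 81 + 101 + 61) gives (4,3) = 166.
Column 3 needs 555; the known cells sum to 459, so (5,3) = 96.
The remaining cell in column 4 is (3,4) = 555 − 484 = 71.
The remaining cell in row 3 is (3,2) = 555 − 404 = 151.
Row 5 must total 555; the given cells sum to 419, so (5,2) = 136.

106 66 126 86 171 / 161 121 56 141 76 / 91 151 111 71 131 / 146 81 166 101 61 / 51 136 96 156 116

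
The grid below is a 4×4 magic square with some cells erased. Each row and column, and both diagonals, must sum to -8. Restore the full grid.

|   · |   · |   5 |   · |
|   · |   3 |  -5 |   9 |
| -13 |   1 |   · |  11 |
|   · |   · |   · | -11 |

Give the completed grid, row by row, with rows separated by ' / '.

7 -3 5 -17 / -15 3 -5 9 / -13 1 -7 11 / 13 -9 -1 -11

Row 2: 3 + (-5) + 9 + ? = -8, so (2,1) = -15.
The remaining cell in row 3 is (3,3) = -8 − (-1) = -7.
Column 3 must total -8; the given cells sum to -7, so (4,3) = -1.
Using column 4: 9 + 11 + (-11) + ? → (1,4) = -8 − 9 = -17.
Main diagonal: 3 + (-7) + (-11) + ? = -8, so (1,1) = 7.
Anti-diagonal: -17 + (-5) + 1 + ? = -8, so (4,1) = 13.
From row 1, -8 − (7 + 5 + (-17)) gives (1,2) = -3.
Row 4 must total -8; the given cells sum to 1, so (4,2) = -9.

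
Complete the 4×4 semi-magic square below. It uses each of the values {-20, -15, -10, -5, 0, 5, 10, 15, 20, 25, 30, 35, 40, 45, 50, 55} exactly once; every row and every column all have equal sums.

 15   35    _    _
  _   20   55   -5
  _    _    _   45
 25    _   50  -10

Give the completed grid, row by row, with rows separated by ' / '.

15 35 -20 40 / 0 20 55 -5 / 30 10 -15 45 / 25 5 50 -10

The 16 entries sum to 280, so each line sums to 280/4 = 70.
The remaining cell in row 2 is (2,1) = 70 − 70 = 0.
From row 4, 70 − (25 + 50 + (-10)) gives (4,2) = 5.
From column 1, 70 − (15 + 0 + 25) gives (3,1) = 30.
Column 2 must total 70; the given cells sum to 60, so (3,2) = 10.
Column 4 must total 70; the given cells sum to 30, so (1,4) = 40.
Row 1 needs 70; the known cells sum to 90, so (1,3) = -20.
From row 3, 70 − (30 + 10 + 45) gives (3,3) = -15.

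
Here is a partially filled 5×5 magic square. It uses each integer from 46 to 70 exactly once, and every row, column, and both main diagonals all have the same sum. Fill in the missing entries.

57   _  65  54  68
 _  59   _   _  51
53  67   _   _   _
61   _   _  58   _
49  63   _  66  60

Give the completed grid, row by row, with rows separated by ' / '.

The entries are 46 through 70, which sum to 1450, so each line sums to 1450/5 = 290.
The remaining cell in row 1 is (1,2) = 290 − 244 = 46.
Using row 5: 49 + 63 + 66 + 60 + ? → (5,3) = 290 − 238 = 52.
Using column 1: 57 + 53 + 61 + 49 + ? → (2,1) = 290 − 220 = 70.
Using column 2: 46 + 59 + 67 + 63 + ? → (4,2) = 290 − 235 = 55.
Main diagonal: 57 + 59 + 58 + 60 + ? = 290, so (3,3) = 56.
Using anti-diagonal: 68 + 56 + 55 + 49 + ? → (2,4) = 290 − 228 = 62.
From row 2, 290 − (70 + 59 + 62 + 51) gives (2,3) = 48.
Column 3 needs 290; the known cells sum to 221, so (4,3) = 69.
Using column 4: 54 + 62 + 58 + 66 + ? → (3,4) = 290 − 240 = 50.
The remaining cell in row 3 is (3,5) = 290 − 226 = 64.
From row 4, 290 − (61 + 55 + 69 + 58) gives (4,5) = 47.

57 46 65 54 68 / 70 59 48 62 51 / 53 67 56 50 64 / 61 55 69 58 47 / 49 63 52 66 60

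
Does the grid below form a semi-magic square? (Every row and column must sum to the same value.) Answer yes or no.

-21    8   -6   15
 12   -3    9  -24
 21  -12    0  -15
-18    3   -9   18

No — row 4 sums to -6 but row 1 sums to -4.

Row 1: -21 + 8 + (-6) + 15 = -4.
Row 2: 12 + (-3) + 9 + (-24) = -6.
Row 3: 21 + (-12) + 0 + (-15) = -6.
Row 4: -18 + 3 + (-9) + 18 = -6.
Column 1: -21 + 12 + 21 + (-18) = -6.
Column 2: 8 + (-3) + (-12) + 3 = -4.
Column 3: -6 + 9 + 0 + (-9) = -6.
Column 4: 15 + (-24) + (-15) + 18 = -6.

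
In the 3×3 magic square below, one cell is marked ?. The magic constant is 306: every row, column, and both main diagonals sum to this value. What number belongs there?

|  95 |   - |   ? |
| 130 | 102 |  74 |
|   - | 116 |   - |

123

Column 1 must total 306; the given cells sum to 225, so (3,1) = 81.
Column 2: 102 + 116 + ? = 306, so (1,2) = 88.
Main diagonal must total 306; the given cells sum to 197, so (3,3) = 109.
Anti-diagonal must total 306; the given cells sum to 183, so (1,3) = 123.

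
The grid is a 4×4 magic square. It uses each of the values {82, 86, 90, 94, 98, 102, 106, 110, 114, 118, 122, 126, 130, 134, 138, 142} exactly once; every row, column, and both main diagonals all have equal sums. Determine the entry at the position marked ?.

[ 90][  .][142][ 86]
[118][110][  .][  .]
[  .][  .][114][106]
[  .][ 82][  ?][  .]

94

The 16 entries sum to 1792, so each line sums to 1792/4 = 448.
The remaining cell in row 1 is (1,2) = 448 − 318 = 130.
The remaining cell in column 2 is (3,2) = 448 − 322 = 126.
Main diagonal needs 448; the known cells sum to 314, so (4,4) = 134.
Using row 3: 126 + 114 + 106 + ? → (3,1) = 448 − 346 = 102.
From column 1, 448 − (90 + 118 + 102) gives (4,1) = 138.
From column 4, 448 − (86 + 106 + 134) gives (2,4) = 122.
Anti-diagonal: 86 + 126 + 138 + ? = 448, so (2,3) = 98.
From row 4, 448 − (138 + 82 + 134) gives (4,3) = 94.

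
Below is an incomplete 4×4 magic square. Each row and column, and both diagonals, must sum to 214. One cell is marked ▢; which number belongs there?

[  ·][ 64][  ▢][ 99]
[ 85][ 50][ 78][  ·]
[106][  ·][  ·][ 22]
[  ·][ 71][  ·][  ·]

36

Using row 2: 85 + 50 + 78 + ? → (2,4) = 214 − 213 = 1.
Using column 2: 64 + 50 + 71 + ? → (3,2) = 214 − 185 = 29.
From column 4, 214 − (99 + 1 + 22) gives (4,4) = 92.
The remaining cell in anti-diagonal is (4,1) = 214 − 206 = 8.
Using row 3: 106 + 29 + 22 + ? → (3,3) = 214 − 157 = 57.
Row 4 must total 214; the given cells sum to 171, so (4,3) = 43.
Column 1 must total 214; the given cells sum to 199, so (1,1) = 15.
Using column 3: 78 + 57 + 43 + ? → (1,3) = 214 − 178 = 36.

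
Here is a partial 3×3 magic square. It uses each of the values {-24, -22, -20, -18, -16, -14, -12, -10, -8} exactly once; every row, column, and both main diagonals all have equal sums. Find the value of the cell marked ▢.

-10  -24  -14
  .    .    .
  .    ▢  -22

The 9 entries sum to -144, so each line sums to -144/3 = -48.
From column 3, -48 − (-14 + (-22)) gives (2,3) = -12.
From main diagonal, -48 − (-10 + (-22)) gives (2,2) = -16.
Anti-diagonal: -14 + (-16) + ? = -48, so (3,1) = -18.
Using row 2: -16 + (-12) + ? → (2,1) = -48 − (-28) = -20.
The remaining cell in row 3 is (3,2) = -48 − (-40) = -8.

-8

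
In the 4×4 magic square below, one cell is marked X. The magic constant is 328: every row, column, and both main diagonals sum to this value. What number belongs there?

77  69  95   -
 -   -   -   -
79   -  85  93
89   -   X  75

Row 1 must total 328; the given cells sum to 241, so (1,4) = 87.
Row 3: 79 + 85 + 93 + ? = 328, so (3,2) = 71.
Using column 1: 77 + 79 + 89 + ? → (2,1) = 328 − 245 = 83.
Column 4: 87 + 93 + 75 + ? = 328, so (2,4) = 73.
Main diagonal must total 328; the given cells sum to 237, so (2,2) = 91.
Anti-diagonal needs 328; the known cells sum to 247, so (2,3) = 81.
The remaining cell in column 2 is (4,2) = 328 − 231 = 97.
Column 3: 95 + 81 + 85 + ? = 328, so (4,3) = 67.

67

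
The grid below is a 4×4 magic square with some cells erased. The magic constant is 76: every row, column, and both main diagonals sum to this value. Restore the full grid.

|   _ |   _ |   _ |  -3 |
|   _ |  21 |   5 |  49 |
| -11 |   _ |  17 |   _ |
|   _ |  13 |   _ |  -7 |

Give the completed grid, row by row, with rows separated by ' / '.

Row 2 needs 76; the known cells sum to 75, so (2,1) = 1.
From column 4, 76 − (-3 + 49 + (-7)) gives (3,4) = 37.
Main diagonal needs 76; the known cells sum to 31, so (1,1) = 45.
Using row 3: -11 + 17 + 37 + ? → (3,2) = 76 − 43 = 33.
Column 1: 45 + 1 + (-11) + ? = 76, so (4,1) = 41.
Column 2: 21 + 33 + 13 + ? = 76, so (1,2) = 9.
The remaining cell in row 1 is (1,3) = 76 − 51 = 25.
The remaining cell in row 4 is (4,3) = 76 − 47 = 29.

45 9 25 -3 / 1 21 5 49 / -11 33 17 37 / 41 13 29 -7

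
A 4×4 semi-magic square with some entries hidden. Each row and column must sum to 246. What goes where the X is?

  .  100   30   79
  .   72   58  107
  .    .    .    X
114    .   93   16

44

From row 1, 246 − (100 + 30 + 79) gives (1,1) = 37.
Using row 2: 72 + 58 + 107 + ? → (2,1) = 246 − 237 = 9.
Row 4 must total 246; the given cells sum to 223, so (4,2) = 23.
Column 1 needs 246; the known cells sum to 160, so (3,1) = 86.
Column 2 must total 246; the given cells sum to 195, so (3,2) = 51.
Column 3 needs 246; the known cells sum to 181, so (3,3) = 65.
The remaining cell in column 4 is (3,4) = 246 − 202 = 44.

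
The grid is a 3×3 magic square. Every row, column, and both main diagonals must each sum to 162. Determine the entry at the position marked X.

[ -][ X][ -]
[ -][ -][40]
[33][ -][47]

26

Row 3: 33 + 47 + ? = 162, so (3,2) = 82.
The remaining cell in column 3 is (1,3) = 162 − 87 = 75.
Anti-diagonal needs 162; the known cells sum to 108, so (2,2) = 54.
Row 2 needs 162; the known cells sum to 94, so (2,1) = 68.
Column 1 needs 162; the known cells sum to 101, so (1,1) = 61.
Column 2 must total 162; the given cells sum to 136, so (1,2) = 26.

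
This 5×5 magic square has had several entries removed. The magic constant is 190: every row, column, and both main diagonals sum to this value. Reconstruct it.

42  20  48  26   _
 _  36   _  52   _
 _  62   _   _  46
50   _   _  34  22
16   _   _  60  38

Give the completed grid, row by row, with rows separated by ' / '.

Row 1: 42 + 20 + 48 + 26 + ? = 190, so (1,5) = 54.
Column 4 needs 190; the known cells sum to 172, so (3,4) = 18.
The remaining cell in column 5 is (2,5) = 190 − 160 = 30.
Using main diagonal: 42 + 36 + 34 + 38 + ? → (3,3) = 190 − 150 = 40.
The remaining cell in anti-diagonal is (4,2) = 190 − 162 = 28.
Row 3: 62 + 40 + 18 + 46 + ? = 190, so (3,1) = 24.
Row 4 must total 190; the given cells sum to 134, so (4,3) = 56.
From column 1, 190 − (42 + 24 + 50 + 16) gives (2,1) = 58.
The remaining cell in column 2 is (5,2) = 190 − 146 = 44.
Using row 2: 58 + 36 + 52 + 30 + ? → (2,3) = 190 − 176 = 14.
Row 5 must total 190; the given cells sum to 158, so (5,3) = 32.

42 20 48 26 54 / 58 36 14 52 30 / 24 62 40 18 46 / 50 28 56 34 22 / 16 44 32 60 38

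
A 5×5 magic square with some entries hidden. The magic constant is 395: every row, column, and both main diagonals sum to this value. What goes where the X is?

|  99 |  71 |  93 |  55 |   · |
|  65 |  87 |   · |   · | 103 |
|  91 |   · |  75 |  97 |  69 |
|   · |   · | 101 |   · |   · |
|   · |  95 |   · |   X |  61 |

89

From row 1, 395 − (99 + 71 + 93 + 55) gives (1,5) = 77.
Row 3: 91 + 75 + 97 + 69 + ? = 395, so (3,2) = 63.
Using column 2: 71 + 87 + 63 + 95 + ? → (4,2) = 395 − 316 = 79.
From column 5, 395 − (77 + 103 + 69 + 61) gives (4,5) = 85.
Main diagonal must total 395; the given cells sum to 322, so (4,4) = 73.
Row 4 needs 395; the known cells sum to 338, so (4,1) = 57.
From column 1, 395 − (99 + 65 + 91 + 57) gives (5,1) = 83.
Anti-diagonal needs 395; the known cells sum to 314, so (2,4) = 81.
Row 2 must total 395; the given cells sum to 336, so (2,3) = 59.
Using column 3: 93 + 59 + 75 + 101 + ? → (5,3) = 395 − 328 = 67.
Column 4 needs 395; the known cells sum to 306, so (5,4) = 89.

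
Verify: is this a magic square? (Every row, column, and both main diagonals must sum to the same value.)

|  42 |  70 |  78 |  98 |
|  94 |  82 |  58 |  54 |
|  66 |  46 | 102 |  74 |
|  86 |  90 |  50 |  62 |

Yes

Row 1: 42 + 70 + 78 + 98 = 288.
Row 2: 94 + 82 + 58 + 54 = 288.
Row 3: 66 + 46 + 102 + 74 = 288.
Row 4: 86 + 90 + 50 + 62 = 288.
Column 1: 42 + 94 + 66 + 86 = 288.
Column 2: 70 + 82 + 46 + 90 = 288.
Column 3: 78 + 58 + 102 + 50 = 288.
Column 4: 98 + 54 + 74 + 62 = 288.
Main diagonal: 42 + 82 + 102 + 62 = 288.
Anti-diagonal: 98 + 58 + 46 + 86 = 288.
All lines sum to 288.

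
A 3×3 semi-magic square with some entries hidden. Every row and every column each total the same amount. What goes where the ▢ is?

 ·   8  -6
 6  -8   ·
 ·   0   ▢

4

Column 2 is complete and sums to 0; that is the magic constant.
Row 1 needs 0; the known cells sum to 2, so (1,1) = -2.
Using row 2: 6 + (-8) + ? → (2,3) = 0 − (-2) = 2.
The remaining cell in column 1 is (3,1) = 0 − 4 = -4.
Column 3 needs 0; the known cells sum to -4, so (3,3) = 4.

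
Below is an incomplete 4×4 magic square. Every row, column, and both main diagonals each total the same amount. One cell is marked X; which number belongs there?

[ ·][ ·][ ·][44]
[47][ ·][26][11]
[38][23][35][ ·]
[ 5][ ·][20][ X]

Anti-diagonal is complete and sums to 98; that is the magic constant.
Row 2 needs 98; the known cells sum to 84, so (2,2) = 14.
The remaining cell in row 3 is (3,4) = 98 − 96 = 2.
The remaining cell in column 1 is (1,1) = 98 − 90 = 8.
Column 3 must total 98; the given cells sum to 81, so (1,3) = 17.
Using column 4: 44 + 11 + 2 + ? → (4,4) = 98 − 57 = 41.

41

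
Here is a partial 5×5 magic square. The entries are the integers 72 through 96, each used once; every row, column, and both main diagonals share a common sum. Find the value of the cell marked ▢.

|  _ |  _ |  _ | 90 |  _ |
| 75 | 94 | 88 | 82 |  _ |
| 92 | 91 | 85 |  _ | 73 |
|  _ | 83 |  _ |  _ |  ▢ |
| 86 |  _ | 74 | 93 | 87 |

95

The entries are 72 through 96, which sum to 2100, so each line sums to 2100/5 = 420.
Row 2 must total 420; the given cells sum to 339, so (2,5) = 81.
The remaining cell in row 3 is (3,4) = 420 − 341 = 79.
Row 5 needs 420; the known cells sum to 340, so (5,2) = 80.
From column 2, 420 − (94 + 91 + 83 + 80) gives (1,2) = 72.
Using column 4: 90 + 82 + 79 + 93 + ? → (4,4) = 420 − 344 = 76.
From main diagonal, 420 − (94 + 85 + 76 + 87) gives (1,1) = 78.
From anti-diagonal, 420 − (82 + 85 + 83 + 86) gives (1,5) = 84.
From row 1, 420 − (78 + 72 + 90 + 84) gives (1,3) = 96.
Column 1: 78 + 75 + 92 + 86 + ? = 420, so (4,1) = 89.
From column 3, 420 − (96 + 88 + 85 + 74) gives (4,3) = 77.
Column 5 needs 420; the known cells sum to 325, so (4,5) = 95.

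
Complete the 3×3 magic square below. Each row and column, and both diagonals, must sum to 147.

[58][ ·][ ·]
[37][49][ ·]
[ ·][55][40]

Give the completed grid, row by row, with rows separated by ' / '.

Row 2: 37 + 49 + ? = 147, so (2,3) = 61.
The remaining cell in row 3 is (3,1) = 147 − 95 = 52.
The remaining cell in column 2 is (1,2) = 147 − 104 = 43.
Column 3 must total 147; the given cells sum to 101, so (1,3) = 46.

58 43 46 / 37 49 61 / 52 55 40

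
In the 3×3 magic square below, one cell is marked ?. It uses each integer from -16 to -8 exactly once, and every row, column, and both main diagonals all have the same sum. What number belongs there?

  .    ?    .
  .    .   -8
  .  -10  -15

-14

The entries are -16 through -8, which sum to -108, so each line sums to -108/3 = -36.
From row 3, -36 − (-10 + (-15)) gives (3,1) = -11.
Column 3 needs -36; the known cells sum to -23, so (1,3) = -13.
Anti-diagonal must total -36; the given cells sum to -24, so (2,2) = -12.
From row 2, -36 − (-12 + (-8)) gives (2,1) = -16.
Using column 1: -16 + (-11) + ? → (1,1) = -36 − (-27) = -9.
Using column 2: -12 + (-10) + ? → (1,2) = -36 − (-22) = -14.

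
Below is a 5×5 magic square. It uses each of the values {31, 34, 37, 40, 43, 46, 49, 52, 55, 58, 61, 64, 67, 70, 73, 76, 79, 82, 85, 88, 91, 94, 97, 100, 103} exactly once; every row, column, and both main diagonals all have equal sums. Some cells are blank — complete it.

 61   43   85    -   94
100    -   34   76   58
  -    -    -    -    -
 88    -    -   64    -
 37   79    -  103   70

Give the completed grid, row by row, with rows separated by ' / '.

61 43 85 52 94 / 100 67 34 76 58 / 49 91 73 40 82 / 88 55 97 64 31 / 37 79 46 103 70

The 25 entries sum to 1675, so each line sums to 1675/5 = 335.
Row 1: 61 + 43 + 85 + 94 + ? = 335, so (1,4) = 52.
From row 2, 335 − (100 + 34 + 76 + 58) gives (2,2) = 67.
Row 5 must total 335; the given cells sum to 289, so (5,3) = 46.
The remaining cell in column 1 is (3,1) = 335 − 286 = 49.
Column 4 needs 335; the known cells sum to 295, so (3,4) = 40.
Main diagonal must total 335; the given cells sum to 262, so (3,3) = 73.
Anti-diagonal needs 335; the known cells sum to 280, so (4,2) = 55.
Column 2: 43 + 67 + 55 + 79 + ? = 335, so (3,2) = 91.
Using column 3: 85 + 34 + 73 + 46 + ? → (4,3) = 335 − 238 = 97.
From row 3, 335 − (49 + 91 + 73 + 40) gives (3,5) = 82.
Row 4: 88 + 55 + 97 + 64 + ? = 335, so (4,5) = 31.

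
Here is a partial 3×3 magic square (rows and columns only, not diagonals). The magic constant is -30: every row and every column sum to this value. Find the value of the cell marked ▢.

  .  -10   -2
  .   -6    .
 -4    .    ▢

Row 1 must total -30; the given cells sum to -12, so (1,1) = -18.
Column 1 must total -30; the given cells sum to -22, so (2,1) = -8.
From column 2, -30 − (-10 + (-6)) gives (3,2) = -14.
Row 2: -8 + (-6) + ? = -30, so (2,3) = -16.
From row 3, -30 − (-4 + (-14)) gives (3,3) = -12.

-12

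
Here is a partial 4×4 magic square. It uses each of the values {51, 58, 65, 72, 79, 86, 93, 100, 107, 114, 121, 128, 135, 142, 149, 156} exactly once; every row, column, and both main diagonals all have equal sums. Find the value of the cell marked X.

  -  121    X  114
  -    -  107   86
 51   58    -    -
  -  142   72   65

79

The 16 entries sum to 1656, so each line sums to 1656/4 = 414.
Row 4 must total 414; the given cells sum to 279, so (4,1) = 135.
From column 2, 414 − (121 + 58 + 142) gives (2,2) = 93.
Column 4 must total 414; the given cells sum to 265, so (3,4) = 149.
Row 2 must total 414; the given cells sum to 286, so (2,1) = 128.
Using row 3: 51 + 58 + 149 + ? → (3,3) = 414 − 258 = 156.
The remaining cell in column 1 is (1,1) = 414 − 314 = 100.
From column 3, 414 − (107 + 156 + 72) gives (1,3) = 79.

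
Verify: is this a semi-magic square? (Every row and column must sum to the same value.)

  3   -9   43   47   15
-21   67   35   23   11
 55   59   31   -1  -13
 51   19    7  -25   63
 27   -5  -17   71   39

No — row 4 sums to 115 but row 3 sums to 131.

Row 1: 3 + (-9) + 43 + 47 + 15 = 99.
Row 2: -21 + 67 + 35 + 23 + 11 = 115.
Row 3: 55 + 59 + 31 + (-1) + (-13) = 131.
Row 4: 51 + 19 + 7 + (-25) + 63 = 115.
Row 5: 27 + (-5) + (-17) + 71 + 39 = 115.
Column 1: 3 + (-21) + 55 + 51 + 27 = 115.
Column 2: -9 + 67 + 59 + 19 + (-5) = 131.
Column 3: 43 + 35 + 31 + 7 + (-17) = 99.
Column 4: 47 + 23 + (-1) + (-25) + 71 = 115.
Column 5: 15 + 11 + (-13) + 63 + 39 = 115.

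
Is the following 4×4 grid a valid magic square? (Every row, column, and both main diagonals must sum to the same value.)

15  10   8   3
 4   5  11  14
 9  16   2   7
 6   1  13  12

No — row 4 sums to 32 but main diagonal sums to 34.

Row 1: 15 + 10 + 8 + 3 = 36.
Row 2: 4 + 5 + 11 + 14 = 34.
Row 3: 9 + 16 + 2 + 7 = 34.
Row 4: 6 + 1 + 13 + 12 = 32.
Column 1: 15 + 4 + 9 + 6 = 34.
Column 2: 10 + 5 + 16 + 1 = 32.
Column 3: 8 + 11 + 2 + 13 = 34.
Column 4: 3 + 14 + 7 + 12 = 36.
Main diagonal: 15 + 5 + 2 + 12 = 34.
Anti-diagonal: 3 + 11 + 16 + 6 = 36.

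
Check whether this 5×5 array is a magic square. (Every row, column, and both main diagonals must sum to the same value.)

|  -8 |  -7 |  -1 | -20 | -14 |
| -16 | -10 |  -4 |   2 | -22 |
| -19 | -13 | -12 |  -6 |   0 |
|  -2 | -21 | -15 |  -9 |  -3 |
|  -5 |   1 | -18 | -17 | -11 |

Yes

Row 1: -8 + (-7) + (-1) + (-20) + (-14) = -50.
Row 2: -16 + (-10) + (-4) + 2 + (-22) = -50.
Row 3: -19 + (-13) + (-12) + (-6) + 0 = -50.
Row 4: -2 + (-21) + (-15) + (-9) + (-3) = -50.
Row 5: -5 + 1 + (-18) + (-17) + (-11) = -50.
Column 1: -8 + (-16) + (-19) + (-2) + (-5) = -50.
Column 2: -7 + (-10) + (-13) + (-21) + 1 = -50.
Column 3: -1 + (-4) + (-12) + (-15) + (-18) = -50.
Column 4: -20 + 2 + (-6) + (-9) + (-17) = -50.
Column 5: -14 + (-22) + 0 + (-3) + (-11) = -50.
Main diagonal: -8 + (-10) + (-12) + (-9) + (-11) = -50.
Anti-diagonal: -14 + 2 + (-12) + (-21) + (-5) = -50.
All lines sum to -50.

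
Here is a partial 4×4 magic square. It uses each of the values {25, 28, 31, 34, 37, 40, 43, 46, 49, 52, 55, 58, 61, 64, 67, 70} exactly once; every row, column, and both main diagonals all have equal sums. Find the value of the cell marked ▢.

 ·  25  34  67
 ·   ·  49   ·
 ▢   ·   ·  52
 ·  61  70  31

55

The 16 entries sum to 760, so each line sums to 760/4 = 190.
From row 1, 190 − (25 + 34 + 67) gives (1,1) = 64.
Row 4 must total 190; the given cells sum to 162, so (4,1) = 28.
The remaining cell in column 3 is (3,3) = 190 − 153 = 37.
From column 4, 190 − (67 + 52 + 31) gives (2,4) = 40.
The remaining cell in main diagonal is (2,2) = 190 − 132 = 58.
Anti-diagonal: 67 + 49 + 28 + ? = 190, so (3,2) = 46.
The remaining cell in row 2 is (2,1) = 190 − 147 = 43.
From row 3, 190 − (46 + 37 + 52) gives (3,1) = 55.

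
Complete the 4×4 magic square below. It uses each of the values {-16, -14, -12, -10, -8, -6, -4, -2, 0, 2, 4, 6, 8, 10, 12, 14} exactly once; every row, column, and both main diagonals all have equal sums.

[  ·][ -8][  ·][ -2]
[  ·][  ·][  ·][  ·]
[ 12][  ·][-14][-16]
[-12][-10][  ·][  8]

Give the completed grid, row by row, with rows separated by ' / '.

2 -8 4 -2 / -6 0 -4 6 / 12 14 -14 -16 / -12 -10 10 8

The 16 entries sum to -16, so each line sums to -16/4 = -4.
Row 3 needs -4; the known cells sum to -18, so (3,2) = 14.
Row 4 needs -4; the known cells sum to -14, so (4,3) = 10.
Column 2: -8 + 14 + (-10) + ? = -4, so (2,2) = 0.
The remaining cell in column 4 is (2,4) = -4 − (-10) = 6.
The remaining cell in main diagonal is (1,1) = -4 − (-6) = 2.
Anti-diagonal needs -4; the known cells sum to 0, so (2,3) = -4.
From row 1, -4 − (2 + (-8) + (-2)) gives (1,3) = 4.
Row 2: 0 + (-4) + 6 + ? = -4, so (2,1) = -6.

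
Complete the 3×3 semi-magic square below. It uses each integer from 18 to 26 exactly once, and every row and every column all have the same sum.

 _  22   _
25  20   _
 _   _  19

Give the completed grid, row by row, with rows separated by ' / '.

The entries are 18 through 26, which sum to 198, so each line sums to 198/3 = 66.
The remaining cell in row 2 is (2,3) = 66 − 45 = 21.
Column 2 needs 66; the known cells sum to 42, so (3,2) = 24.
From column 3, 66 − (21 + 19) gives (1,3) = 26.
Row 1 needs 66; the known cells sum to 48, so (1,1) = 18.
The remaining cell in row 3 is (3,1) = 66 − 43 = 23.

18 22 26 / 25 20 21 / 23 24 19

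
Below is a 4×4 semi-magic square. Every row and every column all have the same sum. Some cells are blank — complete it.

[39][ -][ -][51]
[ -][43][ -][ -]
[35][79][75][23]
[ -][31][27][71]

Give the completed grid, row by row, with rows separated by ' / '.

Row 3 is already complete: 35 + 79 + 75 + 23 = 212, so that is the magic constant.
Row 4: 31 + 27 + 71 + ? = 212, so (4,1) = 83.
Column 1 needs 212; the known cells sum to 157, so (2,1) = 55.
Column 2 needs 212; the known cells sum to 153, so (1,2) = 59.
Column 4: 51 + 23 + 71 + ? = 212, so (2,4) = 67.
The remaining cell in row 1 is (1,3) = 212 − 149 = 63.
Row 2 needs 212; the known cells sum to 165, so (2,3) = 47.

39 59 63 51 / 55 43 47 67 / 35 79 75 23 / 83 31 27 71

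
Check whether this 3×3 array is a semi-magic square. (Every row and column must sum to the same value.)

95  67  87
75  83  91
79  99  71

Yes

Row 1: 95 + 67 + 87 = 249.
Row 2: 75 + 83 + 91 = 249.
Row 3: 79 + 99 + 71 = 249.
Column 1: 95 + 75 + 79 = 249.
Column 2: 67 + 83 + 99 = 249.
Column 3: 87 + 91 + 71 = 249.
All lines sum to 249.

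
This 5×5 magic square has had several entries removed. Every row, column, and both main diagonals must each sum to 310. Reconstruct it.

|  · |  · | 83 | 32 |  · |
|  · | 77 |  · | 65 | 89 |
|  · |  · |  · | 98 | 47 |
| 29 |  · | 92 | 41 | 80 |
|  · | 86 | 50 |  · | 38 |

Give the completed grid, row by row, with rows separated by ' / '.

Using row 4: 29 + 92 + 41 + 80 + ? → (4,2) = 310 − 242 = 68.
From column 4, 310 − (32 + 65 + 98 + 41) gives (5,4) = 74.
Column 5: 89 + 47 + 80 + 38 + ? = 310, so (1,5) = 56.
Using row 5: 86 + 50 + 74 + 38 + ? → (5,1) = 310 − 248 = 62.
From anti-diagonal, 310 − (56 + 65 + 68 + 62) gives (3,3) = 59.
Column 3 needs 310; the known cells sum to 284, so (2,3) = 26.
From main diagonal, 310 − (77 + 59 + 41 + 38) gives (1,1) = 95.
Using row 1: 95 + 83 + 32 + 56 + ? → (1,2) = 310 − 266 = 44.
Using row 2: 77 + 26 + 65 + 89 + ? → (2,1) = 310 − 257 = 53.
Column 1 must total 310; the given cells sum to 239, so (3,1) = 71.
From column 2, 310 − (44 + 77 + 68 + 86) gives (3,2) = 35.

95 44 83 32 56 / 53 77 26 65 89 / 71 35 59 98 47 / 29 68 92 41 80 / 62 86 50 74 38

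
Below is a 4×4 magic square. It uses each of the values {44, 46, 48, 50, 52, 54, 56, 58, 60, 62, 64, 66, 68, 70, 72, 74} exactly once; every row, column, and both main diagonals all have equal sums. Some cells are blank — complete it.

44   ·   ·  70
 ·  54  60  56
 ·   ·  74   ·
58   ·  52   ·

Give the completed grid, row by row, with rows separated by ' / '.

44 72 50 70 / 66 54 60 56 / 68 48 74 46 / 58 62 52 64

The 16 entries sum to 944, so each line sums to 944/4 = 236.
Row 2 must total 236; the given cells sum to 170, so (2,1) = 66.
Using column 1: 44 + 66 + 58 + ? → (3,1) = 236 − 168 = 68.
Column 3 needs 236; the known cells sum to 186, so (1,3) = 50.
From main diagonal, 236 − (44 + 54 + 74) gives (4,4) = 64.
Anti-diagonal needs 236; the known cells sum to 188, so (3,2) = 48.
Using row 1: 44 + 50 + 70 + ? → (1,2) = 236 − 164 = 72.
Row 3 needs 236; the known cells sum to 190, so (3,4) = 46.
Row 4 must total 236; the given cells sum to 174, so (4,2) = 62.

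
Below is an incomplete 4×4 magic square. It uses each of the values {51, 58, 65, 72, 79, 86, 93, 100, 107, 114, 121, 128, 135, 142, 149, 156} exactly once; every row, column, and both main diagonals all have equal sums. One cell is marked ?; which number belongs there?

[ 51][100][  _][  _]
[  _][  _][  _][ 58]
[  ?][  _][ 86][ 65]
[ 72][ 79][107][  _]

The 16 entries sum to 1656, so each line sums to 1656/4 = 414.
Using row 4: 72 + 79 + 107 + ? → (4,4) = 414 − 258 = 156.
Using column 4: 58 + 65 + 156 + ? → (1,4) = 414 − 279 = 135.
Using main diagonal: 51 + 86 + 156 + ? → (2,2) = 414 − 293 = 121.
Using row 1: 51 + 100 + 135 + ? → (1,3) = 414 − 286 = 128.
From column 2, 414 − (100 + 121 + 79) gives (3,2) = 114.
Column 3 needs 414; the known cells sum to 321, so (2,3) = 93.
Using row 2: 121 + 93 + 58 + ? → (2,1) = 414 − 272 = 142.
Using row 3: 114 + 86 + 65 + ? → (3,1) = 414 − 265 = 149.

149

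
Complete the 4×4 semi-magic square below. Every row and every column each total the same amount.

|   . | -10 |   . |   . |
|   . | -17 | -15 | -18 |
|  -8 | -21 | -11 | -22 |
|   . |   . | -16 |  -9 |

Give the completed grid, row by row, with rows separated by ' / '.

-19 -10 -20 -13 / -12 -17 -15 -18 / -8 -21 -11 -22 / -23 -14 -16 -9

Row 3 is already complete: -8 + -21 + -11 + -22 = -62, so that is the magic constant.
Using row 2: -17 + (-15) + (-18) + ? → (2,1) = -62 − (-50) = -12.
Using column 2: -10 + (-17) + (-21) + ? → (4,2) = -62 − (-48) = -14.
Column 3 needs -62; the known cells sum to -42, so (1,3) = -20.
Using column 4: -18 + (-22) + (-9) + ? → (1,4) = -62 − (-49) = -13.
Row 1 needs -62; the known cells sum to -43, so (1,1) = -19.
Row 4 needs -62; the known cells sum to -39, so (4,1) = -23.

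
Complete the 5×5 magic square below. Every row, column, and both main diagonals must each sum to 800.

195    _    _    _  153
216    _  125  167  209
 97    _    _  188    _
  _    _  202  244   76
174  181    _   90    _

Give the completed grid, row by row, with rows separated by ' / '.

Using row 2: 216 + 125 + 167 + 209 + ? → (2,2) = 800 − 717 = 83.
Column 1: 195 + 216 + 97 + 174 + ? = 800, so (4,1) = 118.
Column 4 needs 800; the known cells sum to 689, so (1,4) = 111.
From row 4, 800 − (118 + 202 + 244 + 76) gives (4,2) = 160.
From anti-diagonal, 800 − (153 + 167 + 160 + 174) gives (3,3) = 146.
The remaining cell in main diagonal is (5,5) = 800 − 668 = 132.
From row 5, 800 − (174 + 181 + 90 + 132) gives (5,3) = 223.
Using column 3: 125 + 146 + 202 + 223 + ? → (1,3) = 800 − 696 = 104.
Using column 5: 153 + 209 + 76 + 132 + ? → (3,5) = 800 − 570 = 230.
From row 1, 800 − (195 + 104 + 111 + 153) gives (1,2) = 237.
Row 3 needs 800; the known cells sum to 661, so (3,2) = 139.

195 237 104 111 153 / 216 83 125 167 209 / 97 139 146 188 230 / 118 160 202 244 76 / 174 181 223 90 132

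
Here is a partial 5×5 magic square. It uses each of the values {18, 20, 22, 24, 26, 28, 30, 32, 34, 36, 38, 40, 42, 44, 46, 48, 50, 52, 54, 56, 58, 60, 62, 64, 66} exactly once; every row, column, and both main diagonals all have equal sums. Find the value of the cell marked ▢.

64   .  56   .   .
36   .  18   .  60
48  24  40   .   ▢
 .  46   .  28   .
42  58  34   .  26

The 25 entries sum to 1050, so each line sums to 1050/5 = 210.
Using row 5: 42 + 58 + 34 + 26 + ? → (5,4) = 210 − 160 = 50.
Column 1: 64 + 36 + 48 + 42 + ? = 210, so (4,1) = 20.
Column 3 must total 210; the given cells sum to 148, so (4,3) = 62.
Using main diagonal: 64 + 40 + 28 + 26 + ? → (2,2) = 210 − 158 = 52.
From row 2, 210 − (36 + 52 + 18 + 60) gives (2,4) = 44.
Using row 4: 20 + 46 + 62 + 28 + ? → (4,5) = 210 − 156 = 54.
Column 2: 52 + 24 + 46 + 58 + ? = 210, so (1,2) = 30.
Using anti-diagonal: 44 + 40 + 46 + 42 + ? → (1,5) = 210 − 172 = 38.
Row 1 must total 210; the given cells sum to 188, so (1,4) = 22.
The remaining cell in column 4 is (3,4) = 210 − 144 = 66.
Column 5 must total 210; the given cells sum to 178, so (3,5) = 32.

32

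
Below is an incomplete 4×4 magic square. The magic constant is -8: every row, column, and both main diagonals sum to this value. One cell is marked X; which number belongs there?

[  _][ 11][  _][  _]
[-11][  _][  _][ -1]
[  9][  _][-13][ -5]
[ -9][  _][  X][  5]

The remaining cell in row 3 is (3,2) = -8 − (-9) = 1.
The remaining cell in column 1 is (1,1) = -8 − (-11) = 3.
The remaining cell in column 4 is (1,4) = -8 − (-1) = -7.
Main diagonal: 3 + (-13) + 5 + ? = -8, so (2,2) = -3.
From anti-diagonal, -8 − (-7 + 1 + (-9)) gives (2,3) = 7.
Using row 1: 3 + 11 + (-7) + ? → (1,3) = -8 − 7 = -15.
Column 2: 11 + (-3) + 1 + ? = -8, so (4,2) = -17.
Column 3 needs -8; the known cells sum to -21, so (4,3) = 13.

13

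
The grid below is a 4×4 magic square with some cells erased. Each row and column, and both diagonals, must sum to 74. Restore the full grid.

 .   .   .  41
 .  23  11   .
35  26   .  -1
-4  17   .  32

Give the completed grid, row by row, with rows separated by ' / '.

From row 3, 74 − (35 + 26 + (-1)) gives (3,3) = 14.
From row 4, 74 − (-4 + 17 + 32) gives (4,3) = 29.
Column 2 needs 74; the known cells sum to 66, so (1,2) = 8.
From column 3, 74 − (11 + 14 + 29) gives (1,3) = 20.
The remaining cell in column 4 is (2,4) = 74 − 72 = 2.
From main diagonal, 74 − (23 + 14 + 32) gives (1,1) = 5.
Row 2: 23 + 11 + 2 + ? = 74, so (2,1) = 38.

5 8 20 41 / 38 23 11 2 / 35 26 14 -1 / -4 17 29 32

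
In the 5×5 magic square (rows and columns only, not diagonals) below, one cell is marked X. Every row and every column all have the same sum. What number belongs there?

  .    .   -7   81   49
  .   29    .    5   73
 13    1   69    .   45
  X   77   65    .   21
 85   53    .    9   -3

-11

Column 5 is complete and sums to 185; that is the magic constant.
Row 3: 13 + 1 + 69 + 45 + ? = 185, so (3,4) = 57.
Row 5: 85 + 53 + 9 + (-3) + ? = 185, so (5,3) = 41.
Using column 2: 29 + 1 + 77 + 53 + ? → (1,2) = 185 − 160 = 25.
Column 3 must total 185; the given cells sum to 168, so (2,3) = 17.
Column 4: 81 + 5 + 57 + 9 + ? = 185, so (4,4) = 33.
Using row 1: 25 + (-7) + 81 + 49 + ? → (1,1) = 185 − 148 = 37.
Row 2 needs 185; the known cells sum to 124, so (2,1) = 61.
Row 4: 77 + 65 + 33 + 21 + ? = 185, so (4,1) = -11.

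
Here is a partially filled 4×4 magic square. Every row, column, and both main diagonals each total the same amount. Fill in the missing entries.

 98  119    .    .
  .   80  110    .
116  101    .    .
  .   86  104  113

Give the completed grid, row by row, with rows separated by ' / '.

98 119 77 92 / 89 80 110 107 / 116 101 95 74 / 83 86 104 113

Column 2 is already complete: 119 + 80 + 101 + 86 = 386, so that is the magic constant.
Using row 4: 86 + 104 + 113 + ? → (4,1) = 386 − 303 = 83.
Using column 1: 98 + 116 + 83 + ? → (2,1) = 386 − 297 = 89.
Main diagonal needs 386; the known cells sum to 291, so (3,3) = 95.
Using anti-diagonal: 110 + 101 + 83 + ? → (1,4) = 386 − 294 = 92.
Row 1 needs 386; the known cells sum to 309, so (1,3) = 77.
The remaining cell in row 2 is (2,4) = 386 − 279 = 107.
Row 3 needs 386; the known cells sum to 312, so (3,4) = 74.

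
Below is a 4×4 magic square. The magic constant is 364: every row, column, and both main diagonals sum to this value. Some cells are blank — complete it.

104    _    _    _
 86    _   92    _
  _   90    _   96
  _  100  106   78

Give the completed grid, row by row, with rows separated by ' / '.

Row 4: 100 + 106 + 78 + ? = 364, so (4,1) = 80.
Column 1 must total 364; the given cells sum to 270, so (3,1) = 94.
Anti-diagonal must total 364; the given cells sum to 262, so (1,4) = 102.
The remaining cell in row 3 is (3,3) = 364 − 280 = 84.
The remaining cell in column 3 is (1,3) = 364 − 282 = 82.
From column 4, 364 − (102 + 96 + 78) gives (2,4) = 88.
Main diagonal: 104 + 84 + 78 + ? = 364, so (2,2) = 98.
Using row 1: 104 + 82 + 102 + ? → (1,2) = 364 − 288 = 76.

104 76 82 102 / 86 98 92 88 / 94 90 84 96 / 80 100 106 78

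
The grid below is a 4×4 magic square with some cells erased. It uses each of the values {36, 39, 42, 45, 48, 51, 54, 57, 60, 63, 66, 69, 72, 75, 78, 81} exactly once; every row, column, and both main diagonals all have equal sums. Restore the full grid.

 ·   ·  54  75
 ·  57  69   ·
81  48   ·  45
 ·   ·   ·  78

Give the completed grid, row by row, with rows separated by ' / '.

The 16 entries sum to 936, so each line sums to 936/4 = 234.
Row 3: 81 + 48 + 45 + ? = 234, so (3,3) = 60.
Using column 3: 54 + 69 + 60 + ? → (4,3) = 234 − 183 = 51.
Column 4 needs 234; the known cells sum to 198, so (2,4) = 36.
Using main diagonal: 57 + 60 + 78 + ? → (1,1) = 234 − 195 = 39.
Anti-diagonal needs 234; the known cells sum to 192, so (4,1) = 42.
The remaining cell in row 1 is (1,2) = 234 − 168 = 66.
Row 2 needs 234; the known cells sum to 162, so (2,1) = 72.
Row 4: 42 + 51 + 78 + ? = 234, so (4,2) = 63.

39 66 54 75 / 72 57 69 36 / 81 48 60 45 / 42 63 51 78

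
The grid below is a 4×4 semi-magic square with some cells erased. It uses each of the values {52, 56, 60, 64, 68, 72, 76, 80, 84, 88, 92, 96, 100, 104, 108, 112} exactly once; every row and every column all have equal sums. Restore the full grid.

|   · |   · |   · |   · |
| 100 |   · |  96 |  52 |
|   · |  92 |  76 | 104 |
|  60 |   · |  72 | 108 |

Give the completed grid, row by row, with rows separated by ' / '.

112 68 84 64 / 100 80 96 52 / 56 92 76 104 / 60 88 72 108

The 16 entries sum to 1312, so each line sums to 1312/4 = 328.
From row 2, 328 − (100 + 96 + 52) gives (2,2) = 80.
The remaining cell in row 3 is (3,1) = 328 − 272 = 56.
Row 4: 60 + 72 + 108 + ? = 328, so (4,2) = 88.
Column 1 must total 328; the given cells sum to 216, so (1,1) = 112.
Using column 2: 80 + 92 + 88 + ? → (1,2) = 328 − 260 = 68.
The remaining cell in column 3 is (1,3) = 328 − 244 = 84.
Column 4 must total 328; the given cells sum to 264, so (1,4) = 64.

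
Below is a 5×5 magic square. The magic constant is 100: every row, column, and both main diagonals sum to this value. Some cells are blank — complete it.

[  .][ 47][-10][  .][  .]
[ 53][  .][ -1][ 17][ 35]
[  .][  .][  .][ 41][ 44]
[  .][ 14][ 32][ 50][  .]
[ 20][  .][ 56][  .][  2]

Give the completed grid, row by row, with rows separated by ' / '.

29 47 -10 8 26 / 53 -4 -1 17 35 / -13 5 23 41 44 / 11 14 32 50 -7 / 20 38 56 -16 2

The remaining cell in row 2 is (2,2) = 100 − 104 = -4.
Column 3 must total 100; the given cells sum to 77, so (3,3) = 23.
Using main diagonal: -4 + 23 + 50 + 2 + ? → (1,1) = 100 − 71 = 29.
Anti-diagonal needs 100; the known cells sum to 74, so (1,5) = 26.
Using row 1: 29 + 47 + (-10) + 26 + ? → (1,4) = 100 − 92 = 8.
The remaining cell in column 4 is (5,4) = 100 − 116 = -16.
From column 5, 100 − (26 + 35 + 44 + 2) gives (4,5) = -7.
The remaining cell in row 4 is (4,1) = 100 − 89 = 11.
Row 5 must total 100; the given cells sum to 62, so (5,2) = 38.
The remaining cell in column 1 is (3,1) = 100 − 113 = -13.
Column 2: 47 + (-4) + 14 + 38 + ? = 100, so (3,2) = 5.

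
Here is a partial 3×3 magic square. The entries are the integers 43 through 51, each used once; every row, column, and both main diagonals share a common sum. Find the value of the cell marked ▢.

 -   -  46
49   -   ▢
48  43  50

The entries are 43 through 51, which sum to 423, so each line sums to 423/3 = 141.
Using column 1: 49 + 48 + ? → (1,1) = 141 − 97 = 44.
From column 3, 141 − (46 + 50) gives (2,3) = 45.

45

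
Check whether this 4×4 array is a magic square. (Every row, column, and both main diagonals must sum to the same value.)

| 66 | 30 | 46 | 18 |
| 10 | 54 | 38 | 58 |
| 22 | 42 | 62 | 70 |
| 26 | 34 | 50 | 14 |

No — column 2 sums to 160 but column 1 sums to 124.

Row 1: 66 + 30 + 46 + 18 = 160.
Row 2: 10 + 54 + 38 + 58 = 160.
Row 3: 22 + 42 + 62 + 70 = 196.
Row 4: 26 + 34 + 50 + 14 = 124.
Column 1: 66 + 10 + 22 + 26 = 124.
Column 2: 30 + 54 + 42 + 34 = 160.
Column 3: 46 + 38 + 62 + 50 = 196.
Column 4: 18 + 58 + 70 + 14 = 160.
Main diagonal: 66 + 54 + 62 + 14 = 196.
Anti-diagonal: 18 + 38 + 42 + 26 = 124.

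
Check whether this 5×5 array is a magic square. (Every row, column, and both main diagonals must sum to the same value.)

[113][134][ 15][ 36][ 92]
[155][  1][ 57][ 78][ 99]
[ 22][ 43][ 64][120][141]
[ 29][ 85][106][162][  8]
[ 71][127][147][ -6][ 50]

No — column 3 sums to 389 but column 2 sums to 390.

Row 1: 113 + 134 + 15 + 36 + 92 = 390.
Row 2: 155 + 1 + 57 + 78 + 99 = 390.
Row 3: 22 + 43 + 64 + 120 + 141 = 390.
Row 4: 29 + 85 + 106 + 162 + 8 = 390.
Row 5: 71 + 127 + 147 + (-6) + 50 = 389.
Column 1: 113 + 155 + 22 + 29 + 71 = 390.
Column 2: 134 + 1 + 43 + 85 + 127 = 390.
Column 3: 15 + 57 + 64 + 106 + 147 = 389.
Column 4: 36 + 78 + 120 + 162 + (-6) = 390.
Column 5: 92 + 99 + 141 + 8 + 50 = 390.
Main diagonal: 113 + 1 + 64 + 162 + 50 = 390.
Anti-diagonal: 92 + 78 + 64 + 85 + 71 = 390.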